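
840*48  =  40320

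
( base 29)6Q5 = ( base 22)blj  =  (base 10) 5805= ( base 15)1AC0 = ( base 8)13255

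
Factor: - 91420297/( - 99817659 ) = 3^( - 2 )*17^( - 1)*19^( - 1 )*257^1*34337^(  -  1 )*355721^1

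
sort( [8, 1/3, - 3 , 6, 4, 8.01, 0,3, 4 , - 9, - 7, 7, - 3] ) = [-9, -7, - 3,-3, 0, 1/3, 3, 4,4, 6,7,  8,8.01] 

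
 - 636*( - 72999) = 46427364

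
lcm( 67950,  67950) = 67950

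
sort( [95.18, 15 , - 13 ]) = [ - 13,  15, 95.18]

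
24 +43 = 67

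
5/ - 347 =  - 1 + 342/347= - 0.01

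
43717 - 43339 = 378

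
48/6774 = 8/1129 = 0.01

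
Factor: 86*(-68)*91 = -532168  =  - 2^3*7^1 * 13^1 * 17^1 * 43^1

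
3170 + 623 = 3793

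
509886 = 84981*6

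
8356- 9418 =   -  1062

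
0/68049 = 0 = 0.00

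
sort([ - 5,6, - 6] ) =[-6, - 5 , 6] 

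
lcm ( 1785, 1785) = 1785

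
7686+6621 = 14307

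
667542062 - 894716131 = -227174069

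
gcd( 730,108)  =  2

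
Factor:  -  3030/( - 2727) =2^1*3^(  -  2 )*5^1 = 10/9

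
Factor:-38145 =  - 3^1*5^1*2543^1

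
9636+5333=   14969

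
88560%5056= 2608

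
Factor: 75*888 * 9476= 631101600 = 2^5*3^2 * 5^2*23^1*37^1*103^1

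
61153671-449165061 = - 388011390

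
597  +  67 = 664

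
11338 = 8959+2379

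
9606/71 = 135 + 21/71  =  135.30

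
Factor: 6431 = 59^1 * 109^1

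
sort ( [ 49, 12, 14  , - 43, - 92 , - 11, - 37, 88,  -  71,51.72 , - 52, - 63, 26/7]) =[-92,-71, - 63, - 52, -43, - 37, - 11,26/7,12,14, 49, 51.72, 88 ] 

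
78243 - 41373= 36870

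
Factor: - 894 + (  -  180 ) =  - 2^1  *3^1*179^1 =- 1074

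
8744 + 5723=14467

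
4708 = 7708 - 3000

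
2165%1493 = 672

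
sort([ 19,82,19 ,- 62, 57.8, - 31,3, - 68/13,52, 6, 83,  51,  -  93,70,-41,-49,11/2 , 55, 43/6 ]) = [ - 93, - 62, - 49, - 41,-31, - 68/13,3, 11/2, 6,43/6, 19,  19,51 , 52,55,  57.8,70,82,83] 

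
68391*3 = 205173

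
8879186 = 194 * 45769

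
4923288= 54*91172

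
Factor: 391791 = 3^1*73^1*1789^1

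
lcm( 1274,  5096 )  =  5096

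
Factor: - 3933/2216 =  - 2^( - 3 )*3^2 * 19^1 * 23^1*277^( - 1)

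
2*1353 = 2706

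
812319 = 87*9337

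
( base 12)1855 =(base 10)2945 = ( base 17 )A34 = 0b101110000001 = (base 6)21345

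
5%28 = 5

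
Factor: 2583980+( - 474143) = 3^1*29^1*24251^1=   2109837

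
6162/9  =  2054/3 =684.67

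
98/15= 6 + 8/15= 6.53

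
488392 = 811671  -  323279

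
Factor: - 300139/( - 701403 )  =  3^( - 1)*7^1*17^(  -  2) * 53^1 =371/867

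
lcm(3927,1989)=153153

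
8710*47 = 409370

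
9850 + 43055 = 52905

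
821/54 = 821/54 = 15.20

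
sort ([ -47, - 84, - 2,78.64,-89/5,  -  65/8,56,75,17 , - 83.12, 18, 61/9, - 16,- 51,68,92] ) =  [-84, - 83.12, - 51,-47, - 89/5,- 16 ,- 65/8 , - 2,61/9,17, 18,56,68,75,78.64, 92 ] 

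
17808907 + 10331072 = 28139979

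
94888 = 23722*4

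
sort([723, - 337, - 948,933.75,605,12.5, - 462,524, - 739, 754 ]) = [ - 948, - 739, - 462, - 337,12.5, 524, 605,723,754, 933.75]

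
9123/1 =9123 = 9123.00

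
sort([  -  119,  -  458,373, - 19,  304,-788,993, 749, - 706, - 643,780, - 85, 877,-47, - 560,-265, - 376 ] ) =[ - 788,-706, - 643,-560, - 458, - 376, - 265,-119,-85,  -  47,- 19,304, 373 , 749, 780,877,993]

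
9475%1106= 627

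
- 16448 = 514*( - 32 )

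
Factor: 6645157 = 41^1*61^1 * 2657^1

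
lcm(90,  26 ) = 1170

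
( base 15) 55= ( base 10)80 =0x50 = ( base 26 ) 32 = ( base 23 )3b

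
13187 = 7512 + 5675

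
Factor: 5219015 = 5^1*19^1* 137^1 *401^1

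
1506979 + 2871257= 4378236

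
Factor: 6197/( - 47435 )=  - 5^(  -  1 )*  53^ ( - 1 ) * 179^( - 1 )*6197^1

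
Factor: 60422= 2^1*30211^1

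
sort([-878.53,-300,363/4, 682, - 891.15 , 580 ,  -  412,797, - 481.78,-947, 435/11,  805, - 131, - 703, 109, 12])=[ - 947,  -  891.15, - 878.53, - 703 , - 481.78,  -  412, - 300,  -  131 , 12, 435/11, 363/4,109, 580 , 682, 797,805 ] 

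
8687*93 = 807891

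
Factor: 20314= 2^1*7^1*1451^1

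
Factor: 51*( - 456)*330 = -7674480 = -  2^4*3^3*5^1*11^1*17^1*19^1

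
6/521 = 6/521 =0.01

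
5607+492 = 6099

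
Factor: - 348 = - 2^2*3^1*29^1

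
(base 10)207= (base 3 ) 21200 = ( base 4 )3033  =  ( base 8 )317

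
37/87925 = 37/87925 =0.00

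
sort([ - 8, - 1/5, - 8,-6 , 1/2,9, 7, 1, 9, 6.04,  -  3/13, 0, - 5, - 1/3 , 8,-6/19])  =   [ - 8,-8, - 6, - 5 , - 1/3,- 6/19 , - 3/13,-1/5 , 0, 1/2, 1, 6.04,7,8 , 9, 9] 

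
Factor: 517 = 11^1 * 47^1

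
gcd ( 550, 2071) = 1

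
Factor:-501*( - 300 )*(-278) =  - 41783400= - 2^3*3^2*5^2*139^1*167^1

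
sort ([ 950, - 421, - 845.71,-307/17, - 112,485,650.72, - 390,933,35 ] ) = [ - 845.71, - 421, - 390,  -  112,  -  307/17,35,  485, 650.72,933,950 ]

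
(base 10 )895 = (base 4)31333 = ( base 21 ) 20D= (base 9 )1204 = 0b1101111111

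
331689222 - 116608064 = 215081158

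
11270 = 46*245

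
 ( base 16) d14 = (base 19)954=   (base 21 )7C9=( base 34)2ug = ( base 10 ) 3348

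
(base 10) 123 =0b1111011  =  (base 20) 63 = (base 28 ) 4b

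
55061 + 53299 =108360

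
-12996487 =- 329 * 39503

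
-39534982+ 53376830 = 13841848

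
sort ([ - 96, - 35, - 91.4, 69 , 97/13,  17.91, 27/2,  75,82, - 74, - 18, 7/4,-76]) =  [  -  96 , - 91.4, - 76, - 74, - 35, - 18,  7/4,97/13,27/2, 17.91,  69 , 75, 82 ] 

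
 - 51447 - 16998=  - 68445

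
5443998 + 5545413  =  10989411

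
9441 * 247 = 2331927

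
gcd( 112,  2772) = 28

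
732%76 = 48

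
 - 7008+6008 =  - 1000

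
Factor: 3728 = 2^4*233^1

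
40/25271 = 40/25271  =  0.00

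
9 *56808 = 511272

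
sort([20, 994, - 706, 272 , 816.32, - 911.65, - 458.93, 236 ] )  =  [ - 911.65 , - 706, - 458.93, 20,236,272,816.32,  994]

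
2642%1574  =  1068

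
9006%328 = 150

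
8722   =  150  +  8572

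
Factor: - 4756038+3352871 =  - 1403167 = - 1403167^1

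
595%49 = 7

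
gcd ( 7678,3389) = 1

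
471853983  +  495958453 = 967812436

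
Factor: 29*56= 2^3*7^1*29^1  =  1624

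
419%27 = 14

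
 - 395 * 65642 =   -  25928590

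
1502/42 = 751/21 = 35.76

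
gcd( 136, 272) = 136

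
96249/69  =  32083/23= 1394.91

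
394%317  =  77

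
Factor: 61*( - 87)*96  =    -  509472 =-2^5*3^2 * 29^1*61^1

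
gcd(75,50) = 25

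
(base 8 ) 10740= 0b1000111100000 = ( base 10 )4576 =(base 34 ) 3WK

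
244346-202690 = 41656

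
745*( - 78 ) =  - 58110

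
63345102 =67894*933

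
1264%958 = 306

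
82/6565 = 82/6565=0.01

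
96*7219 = 693024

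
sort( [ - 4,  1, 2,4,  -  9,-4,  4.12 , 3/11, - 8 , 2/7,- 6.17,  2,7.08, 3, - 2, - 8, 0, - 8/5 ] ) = [  -  9, - 8, - 8, - 6.17, - 4, - 4, - 2, - 8/5,  0, 3/11 , 2/7, 1,  2, 2,  3,  4, 4.12, 7.08 ]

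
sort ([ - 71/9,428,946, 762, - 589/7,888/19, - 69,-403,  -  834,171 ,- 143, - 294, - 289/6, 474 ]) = [ - 834, - 403, - 294, -143,-589/7, - 69 , - 289/6,- 71/9,888/19, 171, 428,  474, 762 , 946]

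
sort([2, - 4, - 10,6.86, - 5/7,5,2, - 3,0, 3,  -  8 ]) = [ - 10, - 8, - 4, - 3,  -  5/7,  0, 2, 2, 3,  5,6.86 ] 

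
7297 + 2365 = 9662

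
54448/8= 6806=6806.00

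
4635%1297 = 744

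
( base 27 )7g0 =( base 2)1010110011111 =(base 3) 21121000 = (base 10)5535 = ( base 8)12637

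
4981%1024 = 885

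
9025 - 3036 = 5989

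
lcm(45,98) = 4410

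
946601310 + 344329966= 1290931276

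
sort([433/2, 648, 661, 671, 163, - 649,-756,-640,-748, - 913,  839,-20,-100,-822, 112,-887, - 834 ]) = [-913,-887 , - 834, - 822, - 756,-748,-649, - 640,-100,- 20 , 112, 163, 433/2, 648, 661, 671, 839]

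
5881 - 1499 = 4382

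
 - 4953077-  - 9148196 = 4195119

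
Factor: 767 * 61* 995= 5^1*13^1*59^1 *61^1*199^1 = 46553065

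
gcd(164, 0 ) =164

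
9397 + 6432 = 15829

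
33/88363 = 3/8033  =  0.00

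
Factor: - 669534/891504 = - 739/984  =  -2^( - 3)*3^(-1)* 41^( - 1) * 739^1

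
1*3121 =3121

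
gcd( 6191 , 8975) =1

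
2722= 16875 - 14153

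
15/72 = 5/24 = 0.21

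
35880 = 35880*1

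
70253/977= 71 + 886/977= 71.91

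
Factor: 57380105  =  5^1*11476021^1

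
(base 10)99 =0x63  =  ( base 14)71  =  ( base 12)83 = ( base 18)59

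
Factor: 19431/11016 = 127/72=2^( - 3)*3^(-2 )*127^1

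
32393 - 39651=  - 7258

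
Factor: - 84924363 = - 3^1*151^1*187471^1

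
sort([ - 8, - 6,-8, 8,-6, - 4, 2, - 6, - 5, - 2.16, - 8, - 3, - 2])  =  [-8,-8, - 8, - 6, - 6,-6, - 5,-4, - 3, - 2.16,-2,2,8 ]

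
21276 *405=8616780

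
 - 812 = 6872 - 7684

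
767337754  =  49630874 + 717706880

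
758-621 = 137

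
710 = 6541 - 5831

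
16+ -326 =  - 310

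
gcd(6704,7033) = 1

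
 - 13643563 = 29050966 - 42694529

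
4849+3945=8794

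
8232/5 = 8232/5 = 1646.40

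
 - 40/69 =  - 1+29/69 = - 0.58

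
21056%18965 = 2091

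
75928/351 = 75928/351  =  216.32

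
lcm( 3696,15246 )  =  121968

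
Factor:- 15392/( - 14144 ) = 37/34=2^( - 1) *17^( - 1 ) * 37^1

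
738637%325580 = 87477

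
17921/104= 172+ 33/104 = 172.32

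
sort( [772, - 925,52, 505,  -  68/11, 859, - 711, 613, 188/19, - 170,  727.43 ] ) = [  -  925, - 711, - 170, - 68/11, 188/19, 52,  505, 613, 727.43, 772, 859] 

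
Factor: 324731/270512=2^ ( - 4 )*29^( - 1)* 557^1  =  557/464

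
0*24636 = 0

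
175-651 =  - 476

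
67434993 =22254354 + 45180639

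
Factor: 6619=6619^1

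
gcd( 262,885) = 1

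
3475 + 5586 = 9061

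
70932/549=23644/183=129.20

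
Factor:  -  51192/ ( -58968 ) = 79/91 =7^ ( - 1)*13^( - 1)  *79^1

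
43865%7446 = 6635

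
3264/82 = 1632/41 = 39.80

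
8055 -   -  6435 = 14490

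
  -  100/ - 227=100/227 = 0.44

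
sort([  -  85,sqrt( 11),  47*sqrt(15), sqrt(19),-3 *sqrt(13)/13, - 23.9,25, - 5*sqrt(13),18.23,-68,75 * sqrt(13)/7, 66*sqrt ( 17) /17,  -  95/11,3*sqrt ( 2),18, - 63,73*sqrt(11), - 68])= [ - 85,-68,-68, -63,  -  23.9,-5*sqrt ( 13), - 95/11, - 3*sqrt( 13)/13, sqrt(11 ), 3*sqrt (2),sqrt ( 19 ),66*sqrt(17)/17, 18 , 18.23, 25,  75 * sqrt(13 ) /7 , 47*sqrt(15) , 73*sqrt( 11 )] 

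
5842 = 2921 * 2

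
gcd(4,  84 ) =4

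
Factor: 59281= 59281^1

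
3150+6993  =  10143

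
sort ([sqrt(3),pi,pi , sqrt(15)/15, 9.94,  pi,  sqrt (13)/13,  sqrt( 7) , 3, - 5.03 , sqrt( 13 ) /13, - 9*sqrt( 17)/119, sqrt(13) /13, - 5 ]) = [ - 5.03, - 5,-9 * sqrt( 17) /119, sqrt( 15)/15,sqrt( 13)/13,sqrt( 13 )/13,  sqrt( 13)/13,  sqrt (3), sqrt( 7 ),3,pi, pi,pi,9.94 ] 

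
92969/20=4648 + 9/20 = 4648.45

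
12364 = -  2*( - 6182 )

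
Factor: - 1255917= - 3^1*13^1*32203^1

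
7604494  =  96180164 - 88575670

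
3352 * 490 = 1642480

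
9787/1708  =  5+1247/1708  =  5.73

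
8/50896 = 1/6362 = 0.00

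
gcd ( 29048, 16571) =1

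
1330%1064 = 266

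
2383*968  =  2306744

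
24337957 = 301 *80857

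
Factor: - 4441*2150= - 9548150 = - 2^1*5^2*43^1*4441^1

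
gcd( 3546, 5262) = 6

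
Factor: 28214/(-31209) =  - 2^1*3^( - 1 )*101^( - 1)*103^(  -  1)* 14107^1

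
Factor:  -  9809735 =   -  5^1 * 13^1*150919^1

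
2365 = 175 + 2190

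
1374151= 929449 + 444702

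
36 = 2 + 34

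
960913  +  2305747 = 3266660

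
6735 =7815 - 1080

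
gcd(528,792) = 264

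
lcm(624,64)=2496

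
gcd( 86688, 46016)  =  32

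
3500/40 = 175/2 =87.50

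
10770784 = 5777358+4993426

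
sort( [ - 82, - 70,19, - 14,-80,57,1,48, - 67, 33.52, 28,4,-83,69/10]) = [  -  83, - 82 ,-80, - 70, -67,-14, 1, 4,  69/10,19,28,33.52, 48, 57] 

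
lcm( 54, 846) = 2538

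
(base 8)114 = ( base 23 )37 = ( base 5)301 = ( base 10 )76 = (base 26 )2o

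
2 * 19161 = 38322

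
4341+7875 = 12216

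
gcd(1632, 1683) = 51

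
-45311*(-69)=3126459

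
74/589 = 74/589=0.13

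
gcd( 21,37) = 1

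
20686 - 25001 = - 4315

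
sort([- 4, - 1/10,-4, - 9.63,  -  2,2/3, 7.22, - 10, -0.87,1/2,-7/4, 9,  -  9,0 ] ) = [ - 10,  -  9.63, -9, - 4, - 4,-2, - 7/4,-0.87,  -  1/10, 0,  1/2, 2/3,7.22,9 ]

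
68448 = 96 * 713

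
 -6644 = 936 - 7580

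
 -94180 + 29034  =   - 65146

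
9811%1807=776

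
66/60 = 1  +  1/10 = 1.10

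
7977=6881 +1096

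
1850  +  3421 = 5271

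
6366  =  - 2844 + 9210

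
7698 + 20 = 7718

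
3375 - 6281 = -2906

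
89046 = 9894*9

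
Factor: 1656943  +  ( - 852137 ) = 804806 = 2^1*  402403^1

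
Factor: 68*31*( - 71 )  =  -2^2*17^1*31^1*71^1 = - 149668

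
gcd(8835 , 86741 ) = 1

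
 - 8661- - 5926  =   - 2735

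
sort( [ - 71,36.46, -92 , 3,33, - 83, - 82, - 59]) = [ - 92, - 83, - 82, - 71, - 59,3, 33, 36.46]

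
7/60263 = 1/8609= 0.00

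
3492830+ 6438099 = 9930929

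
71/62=71/62=1.15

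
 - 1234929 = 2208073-3443002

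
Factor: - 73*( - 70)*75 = 383250= 2^1*3^1 * 5^3*7^1*73^1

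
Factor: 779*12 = 9348 = 2^2*3^1*19^1*41^1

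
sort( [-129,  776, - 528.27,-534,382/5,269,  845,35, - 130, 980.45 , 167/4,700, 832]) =[-534, - 528.27, -130,  -  129,35,167/4, 382/5, 269 , 700 , 776,832, 845,980.45 ] 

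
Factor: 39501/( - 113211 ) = -209/599=- 11^1*19^1 * 599^( - 1 )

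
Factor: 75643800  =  2^3*3^1*5^2*139^1*907^1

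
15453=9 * 1717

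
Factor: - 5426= -2^1 * 2713^1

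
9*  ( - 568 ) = - 5112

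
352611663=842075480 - 489463817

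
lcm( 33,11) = 33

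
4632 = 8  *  579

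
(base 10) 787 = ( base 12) 557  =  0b1100010011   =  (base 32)OJ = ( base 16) 313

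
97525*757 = 73826425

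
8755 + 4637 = 13392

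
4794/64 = 74 + 29/32 = 74.91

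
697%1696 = 697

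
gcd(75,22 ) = 1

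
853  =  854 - 1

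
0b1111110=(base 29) 4A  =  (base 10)126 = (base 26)4M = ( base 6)330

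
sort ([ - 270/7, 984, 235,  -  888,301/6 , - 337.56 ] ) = [ - 888, - 337.56, - 270/7,301/6,235, 984 ] 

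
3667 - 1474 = 2193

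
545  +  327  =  872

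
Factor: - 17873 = - 61^1*293^1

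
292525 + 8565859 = 8858384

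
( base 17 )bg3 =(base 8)6576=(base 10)3454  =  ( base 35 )2so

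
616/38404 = 154/9601= 0.02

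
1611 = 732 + 879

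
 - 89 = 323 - 412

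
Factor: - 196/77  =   - 2^2 * 7^1*11^(  -  1) = - 28/11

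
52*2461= 127972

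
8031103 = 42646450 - 34615347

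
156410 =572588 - 416178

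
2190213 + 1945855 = 4136068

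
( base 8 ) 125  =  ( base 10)85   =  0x55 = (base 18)4D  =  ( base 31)2N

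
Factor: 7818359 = 37^2*5711^1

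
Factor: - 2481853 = -11^1*41^1* 5503^1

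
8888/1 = 8888 = 8888.00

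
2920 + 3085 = 6005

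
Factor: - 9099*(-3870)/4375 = 2^1*3^5*5^(-3)*7^ ( - 1)*43^1*337^1 = 7042626/875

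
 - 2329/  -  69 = 33 + 52/69 =33.75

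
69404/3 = 69404/3=23134.67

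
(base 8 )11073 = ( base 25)7BH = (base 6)33335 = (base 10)4667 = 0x123b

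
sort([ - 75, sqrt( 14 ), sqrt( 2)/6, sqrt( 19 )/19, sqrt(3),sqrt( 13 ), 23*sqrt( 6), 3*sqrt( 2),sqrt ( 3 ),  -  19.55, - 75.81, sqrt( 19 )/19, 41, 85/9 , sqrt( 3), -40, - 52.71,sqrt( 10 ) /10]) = [ - 75.81, - 75,-52.71, - 40, - 19.55,sqrt( 19)/19,sqrt( 19)/19, sqrt ( 2)/6, sqrt( 10 )/10, sqrt(3), sqrt(3),  sqrt(3),sqrt( 13), sqrt(14 ),3*sqrt( 2) , 85/9, 41, 23*sqrt(6)]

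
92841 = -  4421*( - 21) 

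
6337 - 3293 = 3044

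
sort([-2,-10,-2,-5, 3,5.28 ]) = [ - 10,-5,-2, - 2, 3, 5.28] 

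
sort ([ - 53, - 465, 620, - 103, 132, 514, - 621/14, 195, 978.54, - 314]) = [ - 465, - 314, - 103, - 53, - 621/14 , 132, 195, 514,620, 978.54]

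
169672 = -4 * ( - 42418 )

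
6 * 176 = 1056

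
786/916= 393/458= 0.86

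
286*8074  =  2309164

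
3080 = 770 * 4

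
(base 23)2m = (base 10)68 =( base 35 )1x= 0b1000100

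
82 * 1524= 124968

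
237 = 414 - 177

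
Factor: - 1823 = -1823^1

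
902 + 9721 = 10623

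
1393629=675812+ 717817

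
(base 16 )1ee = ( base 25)JJ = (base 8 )756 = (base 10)494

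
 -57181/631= - 57181/631 =-90.62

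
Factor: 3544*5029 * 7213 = 128555683288 = 2^3*47^1*107^1 * 443^1*7213^1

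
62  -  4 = 58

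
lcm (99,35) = 3465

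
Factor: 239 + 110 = 349 = 349^1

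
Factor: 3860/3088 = 5/4= 2^( - 2 )*5^1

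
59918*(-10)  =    -  599180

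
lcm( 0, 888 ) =0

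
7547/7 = 1078 + 1/7=   1078.14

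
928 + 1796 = 2724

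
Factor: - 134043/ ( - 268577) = 3^1*7^1*13^1 * 547^( - 1) = 273/547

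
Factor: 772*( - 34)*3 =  - 78744 = - 2^3*3^1*17^1*193^1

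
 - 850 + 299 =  - 551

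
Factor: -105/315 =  - 1/3 = - 3^ (-1)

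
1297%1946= 1297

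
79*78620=6210980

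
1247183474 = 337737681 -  - 909445793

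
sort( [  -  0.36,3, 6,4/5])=[-0.36  ,  4/5, 3 , 6 ] 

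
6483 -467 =6016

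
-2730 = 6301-9031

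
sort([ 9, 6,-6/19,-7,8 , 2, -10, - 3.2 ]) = [ - 10, - 7, - 3.2, - 6/19, 2,6,  8, 9] 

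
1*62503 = 62503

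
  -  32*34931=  - 1117792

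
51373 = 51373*1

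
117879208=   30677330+87201878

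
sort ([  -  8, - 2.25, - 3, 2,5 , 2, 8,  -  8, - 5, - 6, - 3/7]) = [ - 8, - 8, - 6,-5, - 3 , - 2.25 ,  -  3/7, 2, 2, 5, 8]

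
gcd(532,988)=76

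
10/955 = 2/191 = 0.01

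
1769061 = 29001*61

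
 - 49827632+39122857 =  - 10704775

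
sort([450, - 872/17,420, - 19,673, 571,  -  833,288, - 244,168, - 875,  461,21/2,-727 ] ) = [ - 875,  -  833,-727, - 244,-872/17, - 19,21/2,168, 288, 420, 450, 461,571,  673 ]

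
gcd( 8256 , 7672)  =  8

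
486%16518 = 486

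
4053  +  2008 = 6061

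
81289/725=112 + 89/725  =  112.12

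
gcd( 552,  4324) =92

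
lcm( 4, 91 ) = 364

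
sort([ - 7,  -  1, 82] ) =[ - 7, - 1,82 ]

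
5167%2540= 87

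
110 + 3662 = 3772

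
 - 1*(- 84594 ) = 84594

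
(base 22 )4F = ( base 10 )103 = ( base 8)147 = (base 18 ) 5d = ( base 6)251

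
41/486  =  41/486=0.08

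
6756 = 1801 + 4955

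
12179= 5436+6743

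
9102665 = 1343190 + 7759475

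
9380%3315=2750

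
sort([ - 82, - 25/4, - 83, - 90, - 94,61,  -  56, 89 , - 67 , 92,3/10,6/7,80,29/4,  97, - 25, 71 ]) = [ - 94,-90, - 83, - 82,  -  67, - 56 ,-25, - 25/4 , 3/10, 6/7,29/4,61,71,  80  ,  89,  92, 97 ] 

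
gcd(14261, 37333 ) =1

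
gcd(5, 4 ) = 1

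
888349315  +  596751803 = 1485101118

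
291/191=291/191 = 1.52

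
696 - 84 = 612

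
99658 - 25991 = 73667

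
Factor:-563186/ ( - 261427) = 2^1*13^1*21661^1*261427^(-1 )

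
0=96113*0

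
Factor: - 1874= - 2^1*937^1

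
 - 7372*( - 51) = 375972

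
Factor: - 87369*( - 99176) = 2^3*3^1*7^2 * 11^1*23^1 * 29123^1 = 8664907944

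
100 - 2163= - 2063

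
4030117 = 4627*871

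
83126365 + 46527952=129654317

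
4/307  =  4/307 = 0.01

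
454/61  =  7 + 27/61 = 7.44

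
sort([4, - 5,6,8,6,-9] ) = [ - 9,- 5, 4,6,6  ,  8]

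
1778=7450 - 5672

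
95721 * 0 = 0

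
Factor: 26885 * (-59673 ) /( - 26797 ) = 1604308605/26797 = 3^1*5^1*19^1*127^( - 1 ) * 211^ (-1 )*283^1 * 19891^1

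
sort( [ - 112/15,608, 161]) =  [-112/15,161,  608]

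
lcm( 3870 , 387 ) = 3870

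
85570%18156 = 12946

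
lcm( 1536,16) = 1536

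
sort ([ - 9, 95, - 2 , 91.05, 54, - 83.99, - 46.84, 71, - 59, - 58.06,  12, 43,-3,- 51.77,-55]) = [ - 83.99, - 59, - 58.06 , - 55, - 51.77, - 46.84, - 9, - 3, - 2, 12, 43,54, 71,91.05,95]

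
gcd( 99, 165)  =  33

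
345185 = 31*11135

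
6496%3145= 206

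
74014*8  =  592112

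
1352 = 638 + 714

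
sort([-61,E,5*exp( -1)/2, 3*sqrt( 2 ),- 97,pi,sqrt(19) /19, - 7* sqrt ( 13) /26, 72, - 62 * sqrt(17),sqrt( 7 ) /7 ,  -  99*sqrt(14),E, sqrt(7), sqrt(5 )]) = [-99*sqrt( 14), - 62*sqrt(17 ),-97, - 61, - 7*sqrt(13) /26,sqrt(19 )/19,sqrt( 7 )/7,5 * exp(  -  1)/2,sqrt(5) , sqrt( 7),E,E,  pi , 3*sqrt( 2),72 ]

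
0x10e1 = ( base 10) 4321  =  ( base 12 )2601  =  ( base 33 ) 3VV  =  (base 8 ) 10341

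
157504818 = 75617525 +81887293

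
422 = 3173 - 2751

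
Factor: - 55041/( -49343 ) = 7863/7049 = 3^1*7^( - 1)*19^( - 1)*53^(-1)*2621^1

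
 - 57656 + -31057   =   - 88713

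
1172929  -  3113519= - 1940590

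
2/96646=1/48323 = 0.00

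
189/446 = 189/446 = 0.42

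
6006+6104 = 12110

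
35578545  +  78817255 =114395800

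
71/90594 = 71/90594 = 0.00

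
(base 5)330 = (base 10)90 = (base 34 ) 2M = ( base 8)132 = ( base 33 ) 2o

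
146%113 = 33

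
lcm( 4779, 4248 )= 38232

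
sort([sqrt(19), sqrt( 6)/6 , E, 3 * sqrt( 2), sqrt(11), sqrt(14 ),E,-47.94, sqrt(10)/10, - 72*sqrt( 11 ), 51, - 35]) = [ - 72* sqrt(11),-47.94, - 35,sqrt( 10 ) /10, sqrt( 6 ) /6, E,E , sqrt( 11), sqrt(14), 3*sqrt (2),sqrt(19)  ,  51 ] 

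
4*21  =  84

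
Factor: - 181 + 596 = 5^1*83^1 = 415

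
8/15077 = 8/15077 = 0.00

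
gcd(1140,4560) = 1140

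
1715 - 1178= 537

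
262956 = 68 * 3867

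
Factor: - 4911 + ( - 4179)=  - 9090 = - 2^1*3^2*5^1*101^1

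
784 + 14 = 798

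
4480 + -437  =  4043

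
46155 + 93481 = 139636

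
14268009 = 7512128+6755881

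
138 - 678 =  - 540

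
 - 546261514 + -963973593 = - 1510235107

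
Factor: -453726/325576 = -226863/162788 =- 2^(-2)*3^2*7^1* 13^1*277^1*40697^(-1) 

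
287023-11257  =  275766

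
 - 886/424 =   -  443/212 = - 2.09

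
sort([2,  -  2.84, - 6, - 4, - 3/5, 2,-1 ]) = [ - 6, - 4, - 2.84,-1, -3/5,  2,2] 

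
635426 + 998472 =1633898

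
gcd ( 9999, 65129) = 1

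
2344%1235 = 1109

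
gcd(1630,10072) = 2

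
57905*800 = 46324000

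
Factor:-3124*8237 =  - 25732388 = - 2^2*11^1*71^1*8237^1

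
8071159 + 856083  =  8927242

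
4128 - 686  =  3442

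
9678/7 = 9678/7 = 1382.57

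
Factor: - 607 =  - 607^1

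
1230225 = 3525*349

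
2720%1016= 688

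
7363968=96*76708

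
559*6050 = 3381950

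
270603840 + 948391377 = 1218995217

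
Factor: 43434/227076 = 57/298 = 2^( - 1)*3^1* 19^1 * 149^( - 1 ) 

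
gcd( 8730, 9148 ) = 2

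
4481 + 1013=5494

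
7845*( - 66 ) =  - 517770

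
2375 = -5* (-475)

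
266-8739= - 8473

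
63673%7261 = 5585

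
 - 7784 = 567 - 8351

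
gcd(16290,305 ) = 5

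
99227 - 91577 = 7650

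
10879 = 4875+6004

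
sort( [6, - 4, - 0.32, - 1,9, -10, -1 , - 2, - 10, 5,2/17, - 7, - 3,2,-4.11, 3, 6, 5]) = [ - 10, - 10, - 7, -4.11, - 4, - 3, - 2, - 1, - 1,- 0.32, 2/17,  2,3,  5, 5, 6, 6,9]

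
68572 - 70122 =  - 1550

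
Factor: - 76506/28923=-2^1*31^(  -  1 )*41^1 = - 82/31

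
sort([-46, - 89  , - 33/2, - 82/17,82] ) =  [-89, - 46,-33/2,- 82/17 , 82]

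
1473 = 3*491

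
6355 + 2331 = 8686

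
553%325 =228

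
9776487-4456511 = 5319976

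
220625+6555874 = 6776499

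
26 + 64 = 90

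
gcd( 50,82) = 2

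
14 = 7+7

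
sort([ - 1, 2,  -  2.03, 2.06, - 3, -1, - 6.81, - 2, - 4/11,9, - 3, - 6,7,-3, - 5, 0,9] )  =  [ - 6.81,-6, - 5, - 3, - 3,-3, - 2.03, - 2, - 1, - 1,  -  4/11, 0,2,  2.06,7, 9,9]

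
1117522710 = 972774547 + 144748163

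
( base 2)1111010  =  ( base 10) 122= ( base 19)68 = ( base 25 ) 4M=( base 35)3H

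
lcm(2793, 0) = 0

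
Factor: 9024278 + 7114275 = 16138553=53^1*304501^1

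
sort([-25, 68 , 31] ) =[ - 25, 31, 68]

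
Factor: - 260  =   - 2^2 * 5^1 * 13^1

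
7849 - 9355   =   - 1506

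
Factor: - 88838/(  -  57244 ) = 44419/28622 = 2^(  -  1)*11^ ( - 1)*43^1*1033^1*1301^( - 1 ) 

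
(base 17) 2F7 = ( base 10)840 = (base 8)1510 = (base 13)4c8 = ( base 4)31020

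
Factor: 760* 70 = 2^4 *5^2*7^1*19^1 = 53200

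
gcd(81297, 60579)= 9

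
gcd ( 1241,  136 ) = 17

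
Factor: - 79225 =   -  5^2*3169^1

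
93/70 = 1+23/70= 1.33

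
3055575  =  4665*655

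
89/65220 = 89/65220 = 0.00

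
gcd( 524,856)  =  4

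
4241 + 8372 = 12613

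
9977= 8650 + 1327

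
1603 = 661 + 942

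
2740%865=145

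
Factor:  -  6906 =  - 2^1*3^1 * 1151^1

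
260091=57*4563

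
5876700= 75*78356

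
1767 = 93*19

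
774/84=9 + 3/14 =9.21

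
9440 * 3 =28320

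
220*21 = 4620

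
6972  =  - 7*(-996 )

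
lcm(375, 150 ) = 750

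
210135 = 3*70045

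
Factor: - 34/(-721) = 2^1*7^ ( - 1) * 17^1 * 103^ ( - 1) 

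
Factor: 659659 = 7^1*11^1 * 13^1*659^1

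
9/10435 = 9/10435  =  0.00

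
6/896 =3/448 = 0.01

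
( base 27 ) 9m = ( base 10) 265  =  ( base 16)109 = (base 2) 100001001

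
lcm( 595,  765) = 5355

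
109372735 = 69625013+39747722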